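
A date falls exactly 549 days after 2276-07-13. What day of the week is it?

Sunday

Jul 13, 2276 is a Thursday.
549 mod 7 = 3, so 549 days after a Thursday is Thursday + 3 = Sunday.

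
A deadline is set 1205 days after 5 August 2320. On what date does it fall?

November 23, 2323

+365 (one year) → Aug 5, 2321 (840 left).
+365 (one year) → Aug 5, 2322 (475 left).
+365 (one year) → Aug 5, 2323 (110 left).
Aug has 31 days: +27 → Sep 1, 2323 (83 left).
Sep has 30 days: +30 → Oct 1, 2323 (53 left).
Oct has 31 days: +31 → Nov 1, 2323 (22 left).
+22 → Nov 23, 2323.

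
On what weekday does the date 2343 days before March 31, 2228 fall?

Wednesday

First find the weekday of Mar 31, 2228. Doomsday rule: the anchor day for the 2200s is Friday. For year 28: 28÷12 = 2 r 4, and 4÷4 = 1, so 2+4+1 = 7.
Friday + 7 ≡ Friday — that's 2228's doomsday.
In March the doomsday date is Mar 14.
Mar 31 is 17 days after Mar 14; 17 mod 7 = 3, so Friday + 3 = Monday.
2343 mod 7 = 5, so 2343 days before a Monday is Monday − 5 = Wednesday.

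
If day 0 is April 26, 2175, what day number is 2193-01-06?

6465

Apr 26, 2175 → Apr 26, 2176: 366 days (Feb 29, 2176 is in that span).
Apr 26, 2176 → Apr 26, 2177: 365 days.
Apr 26, 2177 → Apr 26, 2178: 365 days.
Apr 26, 2178 → Apr 26, 2179: 365 days.
Apr 26, 2179 → Apr 26, 2180: 366 days (Feb 29, 2180 is in that span).
Apr 26, 2180 → Apr 26, 2181: 365 days.
Apr 26, 2181 → Apr 26, 2182: 365 days.
Apr 26, 2182 → Apr 26, 2183: 365 days.
Apr 26, 2183 → Apr 26, 2184: 366 days (Feb 29, 2184 is in that span).
Apr 26, 2184 → Apr 26, 2185: 365 days.
Apr 26, 2185 → Apr 26, 2186: 365 days.
Apr 26, 2186 → Apr 26, 2187: 365 days.
Apr 26, 2187 → Apr 26, 2188: 366 days (Feb 29, 2188 is in that span).
Apr 26, 2188 → Apr 26, 2189: 365 days.
Apr 26, 2189 → Apr 26, 2190: 365 days.
Apr 26, 2190 → Apr 26, 2191: 365 days.
Apr 26, 2191 → Apr 26, 2192: 366 days (Feb 29, 2192 is in that span).
Apr 26, 2192 → May 26, 2192: 30 days (April has 30).
May 26, 2192 → Jun 26, 2192: 31 days (May has 31).
Jun 26, 2192 → Jul 26, 2192: 30 days (June has 30).
Jul 26, 2192 → Aug 26, 2192: 31 days (July has 31).
Aug 26, 2192 → Sep 26, 2192: 31 days (August has 31).
Sep 26, 2192 → Oct 26, 2192: 30 days (September has 30).
Oct 26, 2192 → Nov 26, 2192: 31 days (October has 31).
Nov 26, 2192 → Dec 26, 2192: 30 days (November has 30).
Dec 26, 2192 → Jan 6, 2193: 11 days.
Total: 6465 days.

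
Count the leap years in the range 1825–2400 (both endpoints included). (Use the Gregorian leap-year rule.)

Multiples of 4 in [1825,2400]: 144.
Of those, multiples of 100: 6 (not leap unless ÷400).
Multiples of 400: 2.
Leap years = 144 − 6 + 2 = 140.

140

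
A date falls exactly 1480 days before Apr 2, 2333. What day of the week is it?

Thursday

Apr 2, 2333 is a Sunday.
1480 mod 7 = 3, so 1480 days before a Sunday is Sunday − 3 = Thursday.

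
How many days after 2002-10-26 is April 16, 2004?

538

Oct 26, 2002 → Oct 26, 2003: 365 days.
Oct 26, 2003 → Nov 26, 2003: 31 days (October has 31).
Nov 26, 2003 → Dec 26, 2003: 30 days (November has 30).
Dec 26, 2003 → Jan 26, 2004: 31 days (December has 31).
Jan 26, 2004 → Feb 26, 2004: 31 days (January has 31).
Feb 26, 2004 → Mar 26, 2004: 29 days (February has 29).
Mar 26, 2004 → Apr 16, 2004: 21 days.
Total: 538 days.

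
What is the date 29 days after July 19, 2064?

Jul has 31 days: +13 → Aug 1, 2064 (16 left).
+16 → Aug 17, 2064.

August 17, 2064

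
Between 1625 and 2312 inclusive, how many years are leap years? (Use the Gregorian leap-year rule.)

166

Multiples of 4 in [1625,2312]: 172.
Of those, multiples of 100: 7 (not leap unless ÷400).
Multiples of 400: 1.
Leap years = 172 − 7 + 1 = 166.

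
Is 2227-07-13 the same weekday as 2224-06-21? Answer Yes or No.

No

From Jun 21, 2224 to Jul 13, 2227 is 1117 days.
1117 mod 7 = 4, so they are different weekdays.
(Jun 21, 2224 is a Monday; Jul 13, 2227 is a Friday.)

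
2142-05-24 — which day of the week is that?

Thursday

Doomsday rule: the anchor day for the 2100s is Sunday. For year 42: 42÷12 = 3 r 6, and 6÷4 = 1, so 3+6+1 = 10.
Sunday + 10 ≡ Wednesday — that's 2142's doomsday.
In May the doomsday date is May 9.
May 24 is 15 days after May 9; 15 mod 7 = 1, so Wednesday + 1 = Thursday.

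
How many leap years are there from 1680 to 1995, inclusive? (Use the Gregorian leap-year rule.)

76

Multiples of 4 in [1680,1995]: 79.
Of those, multiples of 100: 3 (not leap unless ÷400).
Multiples of 400: 0.
Leap years = 79 − 3 + 0 = 76.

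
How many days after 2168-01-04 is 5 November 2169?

Jan 4, 2168 → Jan 4, 2169: 366 days (Feb 29, 2168 is in that span).
Jan 4, 2169 → Feb 4, 2169: 31 days (January has 31).
Feb 4, 2169 → Mar 4, 2169: 28 days (February has 28).
Mar 4, 2169 → Apr 4, 2169: 31 days (March has 31).
Apr 4, 2169 → May 4, 2169: 30 days (April has 30).
May 4, 2169 → Jun 4, 2169: 31 days (May has 31).
Jun 4, 2169 → Jul 4, 2169: 30 days (June has 30).
Jul 4, 2169 → Aug 4, 2169: 31 days (July has 31).
Aug 4, 2169 → Sep 4, 2169: 31 days (August has 31).
Sep 4, 2169 → Oct 4, 2169: 30 days (September has 30).
Oct 4, 2169 → Nov 4, 2169: 31 days (October has 31).
Nov 4, 2169 → Nov 5, 2169: 1 days.
Total: 671 days.

671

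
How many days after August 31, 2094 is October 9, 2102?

Aug 31, 2094 → Aug 31, 2095: 365 days.
Aug 31, 2095 → Aug 31, 2096: 366 days (Feb 29, 2096 is in that span).
Aug 31, 2096 → Aug 31, 2097: 365 days.
Aug 31, 2097 → Aug 31, 2098: 365 days.
Aug 31, 2098 → Aug 31, 2099: 365 days.
Aug 31, 2099 → Aug 31, 2100: 365 days.
Aug 31, 2100 → Aug 31, 2101: 365 days.
Aug 31, 2101 → Aug 31, 2102: 365 days.
Aug 31, 2102 → Sep 30, 2102: 30 days (August has 31).
Sep 30, 2102 → Oct 9, 2102: 9 days.
Total: 2960 days.

2960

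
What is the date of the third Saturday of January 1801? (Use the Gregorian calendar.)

January 1, 1801 is a Thursday.
The first Saturday is therefore January 3 (2 days later).
The third Saturday is 3 + 2×7 = January 17.

January 17, 1801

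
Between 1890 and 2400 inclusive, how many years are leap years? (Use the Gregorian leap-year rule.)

Multiples of 4 in [1890,2400]: 128.
Of those, multiples of 100: 6 (not leap unless ÷400).
Multiples of 400: 2.
Leap years = 128 − 6 + 2 = 124.

124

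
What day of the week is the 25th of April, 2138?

Friday

Doomsday rule: the anchor day for the 2100s is Sunday. For year 38: 38÷12 = 3 r 2, and 2÷4 = 0, so 3+2+0 = 5.
Sunday + 5 ≡ Friday — that's 2138's doomsday.
In April the doomsday date is Apr 4.
Apr 25 is 21 days after Apr 4; 21 mod 7 = 0, so Friday + 0 = Friday.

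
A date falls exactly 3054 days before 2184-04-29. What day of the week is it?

Tuesday

First find the weekday of Apr 29, 2184. Doomsday rule: the anchor day for the 2100s is Sunday. For year 84: 84÷12 = 7 r 0, and 0÷4 = 0, so 7+0+0 = 7.
Sunday + 7 ≡ Sunday — that's 2184's doomsday.
In April the doomsday date is Apr 4.
Apr 29 is 25 days after Apr 4; 25 mod 7 = 4, so Sunday + 4 = Thursday.
3054 mod 7 = 2, so 3054 days before a Thursday is Thursday − 2 = Tuesday.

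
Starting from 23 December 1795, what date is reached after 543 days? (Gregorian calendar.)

+366 (one year; includes Feb 29, 1796) → Dec 23, 1796 (177 left).
Dec has 31 days: +9 → Jan 1, 1797 (168 left).
Jan has 31 days: +31 → Feb 1, 1797 (137 left).
Feb has 28 days: +28 → Mar 1, 1797 (109 left).
Mar has 31 days: +31 → Apr 1, 1797 (78 left).
Apr has 30 days: +30 → May 1, 1797 (48 left).
May has 31 days: +31 → Jun 1, 1797 (17 left).
+17 → Jun 18, 1797.

June 18, 1797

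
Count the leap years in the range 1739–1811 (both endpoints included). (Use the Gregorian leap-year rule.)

Multiples of 4 in [1739,1811]: 18.
Of those, multiples of 100: 1 (not leap unless ÷400).
Multiples of 400: 0.
Leap years = 18 − 1 + 0 = 17.

17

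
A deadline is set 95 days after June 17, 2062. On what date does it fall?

Jun has 30 days: +14 → Jul 1, 2062 (81 left).
Jul has 31 days: +31 → Aug 1, 2062 (50 left).
Aug has 31 days: +31 → Sep 1, 2062 (19 left).
+19 → Sep 20, 2062.

September 20, 2062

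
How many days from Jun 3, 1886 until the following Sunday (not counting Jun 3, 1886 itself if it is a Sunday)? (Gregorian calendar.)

3

Jun 3, 1886 is a Thursday.
From Thursday to the next Sunday is 3 days.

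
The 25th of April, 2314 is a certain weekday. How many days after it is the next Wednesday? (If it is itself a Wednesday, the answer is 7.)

Apr 25, 2314 is a Saturday.
From Saturday to the next Wednesday is 4 days.

4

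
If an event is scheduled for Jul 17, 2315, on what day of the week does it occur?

Doomsday rule: the anchor day for the 2300s is Wednesday. For year 15: 15÷12 = 1 r 3, and 3÷4 = 0, so 1+3+0 = 4.
Wednesday + 4 ≡ Sunday — that's 2315's doomsday.
In July the doomsday date is Jul 11.
Jul 17 is 6 days after Jul 11; 6 mod 7 = 6, so Sunday + 6 = Saturday.

Saturday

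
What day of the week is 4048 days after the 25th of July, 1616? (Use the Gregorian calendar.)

First find the weekday of Jul 25, 1616. Doomsday rule: the anchor day for the 1600s is Tuesday. For year 16: 16÷12 = 1 r 4, and 4÷4 = 1, so 1+4+1 = 6.
Tuesday + 6 ≡ Monday — that's 1616's doomsday.
In July the doomsday date is Jul 11.
Jul 25 is 14 days after Jul 11; 14 mod 7 = 0, so Monday + 0 = Monday.
4048 mod 7 = 2, so 4048 days after a Monday is Monday + 2 = Wednesday.

Wednesday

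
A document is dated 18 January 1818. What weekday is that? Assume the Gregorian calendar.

January 1, 1818 is a Thursday.
Jan 1, 1818 → Jan 18, 1818: 17 days.
Total: 17 days.
17 mod 7 = 3, so Thursday + 3 = Sunday.

Sunday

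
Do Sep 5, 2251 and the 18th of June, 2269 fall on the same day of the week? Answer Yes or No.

From Sep 5, 2251 to Jun 18, 2269 is 6496 days.
6496 mod 7 = 0, so they are the same weekday.
(Sep 5, 2251 is a Friday; Jun 18, 2269 is a Friday.)

Yes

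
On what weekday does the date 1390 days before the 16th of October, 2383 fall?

First find the weekday of Oct 16, 2383. Doomsday rule: the anchor day for the 2300s is Wednesday. For year 83: 83÷12 = 6 r 11, and 11÷4 = 2, so 6+11+2 = 19.
Wednesday + 19 ≡ Monday — that's 2383's doomsday.
In October the doomsday date is Oct 10.
Oct 16 is 6 days after Oct 10; 6 mod 7 = 6, so Monday + 6 = Sunday.
1390 mod 7 = 4, so 1390 days before a Sunday is Sunday − 4 = Wednesday.

Wednesday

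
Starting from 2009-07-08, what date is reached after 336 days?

Jul has 31 days: +24 → Aug 1, 2009 (312 left).
Aug has 31 days: +31 → Sep 1, 2009 (281 left).
Sep has 30 days: +30 → Oct 1, 2009 (251 left).
Oct has 31 days: +31 → Nov 1, 2009 (220 left).
Nov has 30 days: +30 → Dec 1, 2009 (190 left).
Dec has 31 days: +31 → Jan 1, 2010 (159 left).
Jan has 31 days: +31 → Feb 1, 2010 (128 left).
Feb has 28 days: +28 → Mar 1, 2010 (100 left).
Mar has 31 days: +31 → Apr 1, 2010 (69 left).
Apr has 30 days: +30 → May 1, 2010 (39 left).
May has 31 days: +31 → Jun 1, 2010 (8 left).
+8 → Jun 9, 2010.

June 9, 2010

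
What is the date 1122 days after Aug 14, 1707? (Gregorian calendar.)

+366 (one year; includes Feb 29, 1708) → Aug 14, 1708 (756 left).
+365 (one year) → Aug 14, 1709 (391 left).
Aug has 31 days: +18 → Sep 1, 1709 (373 left).
Sep has 30 days: +30 → Oct 1, 1709 (343 left).
Oct has 31 days: +31 → Nov 1, 1709 (312 left).
Nov has 30 days: +30 → Dec 1, 1709 (282 left).
Dec has 31 days: +31 → Jan 1, 1710 (251 left).
Jan has 31 days: +31 → Feb 1, 1710 (220 left).
Feb has 28 days: +28 → Mar 1, 1710 (192 left).
Mar has 31 days: +31 → Apr 1, 1710 (161 left).
Apr has 30 days: +30 → May 1, 1710 (131 left).
May has 31 days: +31 → Jun 1, 1710 (100 left).
Jun has 30 days: +30 → Jul 1, 1710 (70 left).
Jul has 31 days: +31 → Aug 1, 1710 (39 left).
Aug has 31 days: +31 → Sep 1, 1710 (8 left).
+8 → Sep 9, 1710.

September 9, 1710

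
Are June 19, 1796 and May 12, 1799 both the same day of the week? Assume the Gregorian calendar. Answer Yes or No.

Yes

From Jun 19, 1796 to May 12, 1799 is 1057 days.
1057 mod 7 = 0, so they are the same weekday.
(Jun 19, 1796 is a Sunday; May 12, 1799 is a Sunday.)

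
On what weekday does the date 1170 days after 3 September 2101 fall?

Sunday

Sep 3, 2101 is a Saturday.
1170 mod 7 = 1, so 1170 days after a Saturday is Saturday + 1 = Sunday.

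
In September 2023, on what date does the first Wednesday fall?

September 6, 2023

September 1, 2023 is a Friday.
The first Wednesday is therefore September 6 (5 days later).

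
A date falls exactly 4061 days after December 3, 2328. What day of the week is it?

Tuesday

Dec 3, 2328 is a Monday.
4061 mod 7 = 1, so 4061 days after a Monday is Monday + 1 = Tuesday.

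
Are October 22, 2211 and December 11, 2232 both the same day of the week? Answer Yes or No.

Yes

From Oct 22, 2211 to Dec 11, 2232 is 7721 days.
7721 mod 7 = 0, so they are the same weekday.
(Oct 22, 2211 is a Tuesday; Dec 11, 2232 is a Tuesday.)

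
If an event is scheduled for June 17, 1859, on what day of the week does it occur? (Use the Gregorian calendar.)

Friday

Doomsday rule: the anchor day for the 1800s is Friday. For year 59: 59÷12 = 4 r 11, and 11÷4 = 2, so 4+11+2 = 17.
Friday + 17 ≡ Monday — that's 1859's doomsday.
In June the doomsday date is Jun 6.
Jun 17 is 11 days after Jun 6; 11 mod 7 = 4, so Monday + 4 = Friday.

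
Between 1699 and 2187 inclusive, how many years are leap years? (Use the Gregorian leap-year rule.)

Multiples of 4 in [1699,2187]: 122.
Of those, multiples of 100: 5 (not leap unless ÷400).
Multiples of 400: 1.
Leap years = 122 − 5 + 1 = 118.

118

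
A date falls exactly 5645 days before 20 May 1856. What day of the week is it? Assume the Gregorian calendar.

May 20, 1856 is a Tuesday.
5645 mod 7 = 3, so 5645 days before a Tuesday is Tuesday − 3 = Saturday.

Saturday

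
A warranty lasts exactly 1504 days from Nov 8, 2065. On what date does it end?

December 21, 2069

+365 (one year) → Nov 8, 2066 (1139 left).
+365 (one year) → Nov 8, 2067 (774 left).
+366 (one year; includes Feb 29, 2068) → Nov 8, 2068 (408 left).
+365 (one year) → Nov 8, 2069 (43 left).
Nov has 30 days: +23 → Dec 1, 2069 (20 left).
+20 → Dec 21, 2069.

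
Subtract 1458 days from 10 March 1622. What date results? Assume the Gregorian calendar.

March 13, 1618

−365 (one year) → Mar 10, 1621 (1093 left).
−365 (one year) → Mar 10, 1620 (728 left).
−366 (one year; includes Feb 29, 1620) → Mar 10, 1619 (362 left).
−10 → Feb 28, 1619 (end of Feb, 28 days; 352 left).
−28 → Jan 31, 1619 (end of Jan, 31 days; 324 left).
−31 → Dec 31, 1618 (end of Dec, 31 days; 293 left).
−31 → Nov 30, 1618 (end of Nov, 30 days; 262 left).
−30 → Oct 31, 1618 (end of Oct, 31 days; 232 left).
−31 → Sep 30, 1618 (end of Sep, 30 days; 201 left).
−30 → Aug 31, 1618 (end of Aug, 31 days; 171 left).
−31 → Jul 31, 1618 (end of Jul, 31 days; 140 left).
−31 → Jun 30, 1618 (end of Jun, 30 days; 109 left).
−30 → May 31, 1618 (end of May, 31 days; 79 left).
−31 → Apr 30, 1618 (end of Apr, 30 days; 48 left).
−30 → Mar 31, 1618 (end of Mar, 31 days; 18 left).
−18 → Mar 13, 1618.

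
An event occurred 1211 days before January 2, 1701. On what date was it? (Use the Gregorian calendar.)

−365 (one year) → Jan 2, 1700 (846 left).
−365 (one year) → Jan 2, 1699 (481 left).
−365 (one year) → Jan 2, 1698 (116 left).
−2 → Dec 31, 1697 (end of Dec, 31 days; 114 left).
−31 → Nov 30, 1697 (end of Nov, 30 days; 83 left).
−30 → Oct 31, 1697 (end of Oct, 31 days; 53 left).
−31 → Sep 30, 1697 (end of Sep, 30 days; 22 left).
−22 → Sep 8, 1697.

September 8, 1697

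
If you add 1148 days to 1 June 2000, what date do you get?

July 24, 2003

+365 (one year) → Jun 1, 2001 (783 left).
+365 (one year) → Jun 1, 2002 (418 left).
+365 (one year) → Jun 1, 2003 (53 left).
Jun has 30 days: +30 → Jul 1, 2003 (23 left).
+23 → Jul 24, 2003.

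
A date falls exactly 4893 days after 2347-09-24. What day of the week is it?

First find the weekday of Sep 24, 2347. Doomsday rule: the anchor day for the 2300s is Wednesday. For year 47: 47÷12 = 3 r 11, and 11÷4 = 2, so 3+11+2 = 16.
Wednesday + 16 ≡ Friday — that's 2347's doomsday.
In September the doomsday date is Sep 5.
Sep 24 is 19 days after Sep 5; 19 mod 7 = 5, so Friday + 5 = Wednesday.
4893 mod 7 = 0, so 4893 days after a Wednesday is Wednesday + 0 = Wednesday.

Wednesday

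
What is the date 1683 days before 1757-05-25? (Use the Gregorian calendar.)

−365 (one year) → May 25, 1756 (1318 left).
−366 (one year; includes Feb 29, 1756) → May 25, 1755 (952 left).
−365 (one year) → May 25, 1754 (587 left).
−365 (one year) → May 25, 1753 (222 left).
−25 → Apr 30, 1753 (end of Apr, 30 days; 197 left).
−30 → Mar 31, 1753 (end of Mar, 31 days; 167 left).
−31 → Feb 28, 1753 (end of Feb, 28 days; 136 left).
−28 → Jan 31, 1753 (end of Jan, 31 days; 108 left).
−31 → Dec 31, 1752 (end of Dec, 31 days; 77 left).
−31 → Nov 30, 1752 (end of Nov, 30 days; 46 left).
−30 → Oct 31, 1752 (end of Oct, 31 days; 16 left).
−16 → Oct 15, 1752.

October 15, 1752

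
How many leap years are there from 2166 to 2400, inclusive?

Multiples of 4 in [2166,2400]: 59.
Of those, multiples of 100: 3 (not leap unless ÷400).
Multiples of 400: 1.
Leap years = 59 − 3 + 1 = 57.

57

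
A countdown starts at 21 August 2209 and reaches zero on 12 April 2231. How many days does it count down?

7904

Aug 21, 2209 → Aug 21, 2210: 365 days.
Aug 21, 2210 → Aug 21, 2211: 365 days.
Aug 21, 2211 → Aug 21, 2212: 366 days (Feb 29, 2212 is in that span).
Aug 21, 2212 → Aug 21, 2213: 365 days.
Aug 21, 2213 → Aug 21, 2214: 365 days.
Aug 21, 2214 → Aug 21, 2215: 365 days.
Aug 21, 2215 → Aug 21, 2216: 366 days (Feb 29, 2216 is in that span).
Aug 21, 2216 → Aug 21, 2217: 365 days.
Aug 21, 2217 → Aug 21, 2218: 365 days.
Aug 21, 2218 → Aug 21, 2219: 365 days.
Aug 21, 2219 → Aug 21, 2220: 366 days (Feb 29, 2220 is in that span).
Aug 21, 2220 → Aug 21, 2221: 365 days.
Aug 21, 2221 → Aug 21, 2222: 365 days.
Aug 21, 2222 → Aug 21, 2223: 365 days.
Aug 21, 2223 → Aug 21, 2224: 366 days (Feb 29, 2224 is in that span).
Aug 21, 2224 → Aug 21, 2225: 365 days.
Aug 21, 2225 → Aug 21, 2226: 365 days.
Aug 21, 2226 → Aug 21, 2227: 365 days.
Aug 21, 2227 → Aug 21, 2228: 366 days (Feb 29, 2228 is in that span).
Aug 21, 2228 → Aug 21, 2229: 365 days.
Aug 21, 2229 → Aug 21, 2230: 365 days.
Aug 21, 2230 → Sep 21, 2230: 31 days (August has 31).
Sep 21, 2230 → Oct 21, 2230: 30 days (September has 30).
Oct 21, 2230 → Nov 21, 2230: 31 days (October has 31).
Nov 21, 2230 → Dec 21, 2230: 30 days (November has 30).
Dec 21, 2230 → Jan 21, 2231: 31 days (December has 31).
Jan 21, 2231 → Feb 21, 2231: 31 days (January has 31).
Feb 21, 2231 → Mar 21, 2231: 28 days (February has 28).
Mar 21, 2231 → Apr 12, 2231: 22 days.
Total: 7904 days.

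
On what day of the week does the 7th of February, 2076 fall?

Friday

Doomsday rule: the anchor day for the 2000s is Tuesday. For year 76: 76÷12 = 6 r 4, and 4÷4 = 1, so 6+4+1 = 11.
Tuesday + 11 ≡ Saturday — that's 2076's doomsday.
In February the doomsday date is Feb 29 (2076 is a leap year (divisible by 4)).
Feb 7 is 22 days before Feb 29; 22 mod 7 = 1, so Saturday − 1 = Friday.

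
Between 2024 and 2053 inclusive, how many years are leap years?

8

Multiples of 4 in [2024,2053]: 8.
Of those, multiples of 100: 0 (not leap unless ÷400).
Multiples of 400: 0.
Leap years = 8 − 0 + 0 = 8.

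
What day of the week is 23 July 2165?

Doomsday rule: the anchor day for the 2100s is Sunday. For year 65: 65÷12 = 5 r 5, and 5÷4 = 1, so 5+5+1 = 11.
Sunday + 11 ≡ Thursday — that's 2165's doomsday.
In July the doomsday date is Jul 11.
Jul 23 is 12 days after Jul 11; 12 mod 7 = 5, so Thursday + 5 = Tuesday.

Tuesday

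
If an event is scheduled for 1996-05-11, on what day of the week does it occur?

Doomsday rule: the anchor day for the 1900s is Wednesday. For year 96: 96÷12 = 8 r 0, and 0÷4 = 0, so 8+0+0 = 8.
Wednesday + 8 ≡ Thursday — that's 1996's doomsday.
In May the doomsday date is May 9.
May 11 is 2 days after May 9; 2 mod 7 = 2, so Thursday + 2 = Saturday.

Saturday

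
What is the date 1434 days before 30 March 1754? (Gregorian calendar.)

April 26, 1750

−365 (one year) → Mar 30, 1753 (1069 left).
−365 (one year) → Mar 30, 1752 (704 left).
−366 (one year; includes Feb 29, 1752) → Mar 30, 1751 (338 left).
−30 → Feb 28, 1751 (end of Feb, 28 days; 308 left).
−28 → Jan 31, 1751 (end of Jan, 31 days; 280 left).
−31 → Dec 31, 1750 (end of Dec, 31 days; 249 left).
−31 → Nov 30, 1750 (end of Nov, 30 days; 218 left).
−30 → Oct 31, 1750 (end of Oct, 31 days; 188 left).
−31 → Sep 30, 1750 (end of Sep, 30 days; 157 left).
−30 → Aug 31, 1750 (end of Aug, 31 days; 127 left).
−31 → Jul 31, 1750 (end of Jul, 31 days; 96 left).
−31 → Jun 30, 1750 (end of Jun, 30 days; 65 left).
−30 → May 31, 1750 (end of May, 31 days; 35 left).
−31 → Apr 30, 1750 (end of Apr, 30 days; 4 left).
−4 → Apr 26, 1750.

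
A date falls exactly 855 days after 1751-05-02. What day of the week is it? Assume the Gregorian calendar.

May 2, 1751 is a Sunday.
855 mod 7 = 1, so 855 days after a Sunday is Sunday + 1 = Monday.

Monday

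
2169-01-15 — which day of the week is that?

January 1, 2169 is a Sunday.
Jan 1, 2169 → Jan 15, 2169: 14 days.
Total: 14 days.
14 mod 7 = 0, so Sunday + 0 = Sunday.

Sunday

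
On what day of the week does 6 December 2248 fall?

Wednesday

Doomsday rule: the anchor day for the 2200s is Friday. For year 48: 48÷12 = 4 r 0, and 0÷4 = 0, so 4+0+0 = 4.
Friday + 4 ≡ Tuesday — that's 2248's doomsday.
In December the doomsday date is Dec 12.
Dec 6 is 6 days before Dec 12; 6 mod 7 = 6, so Tuesday − 6 = Wednesday.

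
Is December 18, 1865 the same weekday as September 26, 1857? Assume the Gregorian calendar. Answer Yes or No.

No

From Sep 26, 1857 to Dec 18, 1865 is 3005 days.
3005 mod 7 = 2, so they are different weekdays.
(Sep 26, 1857 is a Saturday; Dec 18, 1865 is a Monday.)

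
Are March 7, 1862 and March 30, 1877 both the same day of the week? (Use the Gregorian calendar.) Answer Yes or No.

Yes

From Mar 7, 1862 to Mar 30, 1877 is 5502 days.
5502 mod 7 = 0, so they are the same weekday.
(Mar 7, 1862 is a Friday; Mar 30, 1877 is a Friday.)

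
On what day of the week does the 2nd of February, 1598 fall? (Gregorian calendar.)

Doomsday rule: the anchor day for the 1500s is Wednesday. For year 98: 98÷12 = 8 r 2, and 2÷4 = 0, so 8+2+0 = 10.
Wednesday + 10 ≡ Saturday — that's 1598's doomsday.
In February the doomsday date is Feb 28 (1598 is not a leap year).
Feb 2 is 26 days before Feb 28; 26 mod 7 = 5, so Saturday − 5 = Monday.

Monday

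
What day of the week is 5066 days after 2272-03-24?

Friday

First find the weekday of Mar 24, 2272. Doomsday rule: the anchor day for the 2200s is Friday. For year 72: 72÷12 = 6 r 0, and 0÷4 = 0, so 6+0+0 = 6.
Friday + 6 ≡ Thursday — that's 2272's doomsday.
In March the doomsday date is Mar 14.
Mar 24 is 10 days after Mar 14; 10 mod 7 = 3, so Thursday + 3 = Sunday.
5066 mod 7 = 5, so 5066 days after a Sunday is Sunday + 5 = Friday.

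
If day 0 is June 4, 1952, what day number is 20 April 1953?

320

Jun 4, 1952 → Jul 4, 1952: 30 days (June has 30).
Jul 4, 1952 → Aug 4, 1952: 31 days (July has 31).
Aug 4, 1952 → Sep 4, 1952: 31 days (August has 31).
Sep 4, 1952 → Oct 4, 1952: 30 days (September has 30).
Oct 4, 1952 → Nov 4, 1952: 31 days (October has 31).
Nov 4, 1952 → Dec 4, 1952: 30 days (November has 30).
Dec 4, 1952 → Jan 4, 1953: 31 days (December has 31).
Jan 4, 1953 → Feb 4, 1953: 31 days (January has 31).
Feb 4, 1953 → Mar 4, 1953: 28 days (February has 28).
Mar 4, 1953 → Apr 4, 1953: 31 days (March has 31).
Apr 4, 1953 → Apr 20, 1953: 16 days.
Total: 320 days.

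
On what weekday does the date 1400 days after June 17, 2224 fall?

Thursday

Jun 17, 2224 is a Thursday.
1400 mod 7 = 0, so 1400 days after a Thursday is Thursday + 0 = Thursday.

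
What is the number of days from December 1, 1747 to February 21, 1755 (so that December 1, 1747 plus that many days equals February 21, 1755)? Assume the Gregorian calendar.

Dec 1, 1747 → Dec 1, 1748: 366 days (Feb 29, 1748 is in that span).
Dec 1, 1748 → Dec 1, 1749: 365 days.
Dec 1, 1749 → Dec 1, 1750: 365 days.
Dec 1, 1750 → Dec 1, 1751: 365 days.
Dec 1, 1751 → Dec 1, 1752: 366 days (Feb 29, 1752 is in that span).
Dec 1, 1752 → Dec 1, 1753: 365 days.
Dec 1, 1753 → Dec 1, 1754: 365 days.
Dec 1, 1754 → Jan 1, 1755: 31 days (December has 31).
Jan 1, 1755 → Feb 1, 1755: 31 days (January has 31).
Feb 1, 1755 → Feb 21, 1755: 20 days.
Total: 2639 days.

2639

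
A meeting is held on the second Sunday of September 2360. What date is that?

September 11, 2360

September 1, 2360 is a Thursday.
The first Sunday is therefore September 4 (3 days later).
The second Sunday is 4 + 1×7 = September 11.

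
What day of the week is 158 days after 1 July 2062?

Jul 1, 2062 is a Saturday.
158 mod 7 = 4, so 158 days after a Saturday is Saturday + 4 = Wednesday.

Wednesday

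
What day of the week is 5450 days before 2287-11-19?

Tuesday

First find the weekday of Nov 19, 2287. Doomsday rule: the anchor day for the 2200s is Friday. For year 87: 87÷12 = 7 r 3, and 3÷4 = 0, so 7+3+0 = 10.
Friday + 10 ≡ Monday — that's 2287's doomsday.
In November the doomsday date is Nov 7.
Nov 19 is 12 days after Nov 7; 12 mod 7 = 5, so Monday + 5 = Saturday.
5450 mod 7 = 4, so 5450 days before a Saturday is Saturday − 4 = Tuesday.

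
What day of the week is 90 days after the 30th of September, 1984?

Saturday

Sep 30, 1984 is a Sunday.
90 mod 7 = 6, so 90 days after a Sunday is Sunday + 6 = Saturday.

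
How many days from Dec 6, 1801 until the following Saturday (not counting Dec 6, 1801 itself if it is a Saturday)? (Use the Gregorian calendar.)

Dec 6, 1801 is a Sunday.
From Sunday to the next Saturday is 6 days.

6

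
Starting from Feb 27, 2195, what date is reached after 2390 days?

September 14, 2201

+365 (one year) → Feb 27, 2196 (2025 left).
+366 (one year; includes Feb 29, 2196) → Feb 27, 2197 (1659 left).
+365 (one year) → Feb 27, 2198 (1294 left).
+365 (one year) → Feb 27, 2199 (929 left).
+365 (one year) → Feb 27, 2200 (564 left).
+365 (one year) → Feb 27, 2201 (199 left).
Feb has 28 days: +2 → Mar 1, 2201 (197 left).
Mar has 31 days: +31 → Apr 1, 2201 (166 left).
Apr has 30 days: +30 → May 1, 2201 (136 left).
May has 31 days: +31 → Jun 1, 2201 (105 left).
Jun has 30 days: +30 → Jul 1, 2201 (75 left).
Jul has 31 days: +31 → Aug 1, 2201 (44 left).
Aug has 31 days: +31 → Sep 1, 2201 (13 left).
+13 → Sep 14, 2201.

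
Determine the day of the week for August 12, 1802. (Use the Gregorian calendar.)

Doomsday rule: the anchor day for the 1800s is Friday. For year 02: 2÷12 = 0 r 2, and 2÷4 = 0, so 0+2+0 = 2.
Friday + 2 ≡ Sunday — that's 1802's doomsday.
In August the doomsday date is Aug 8.
Aug 12 is 4 days after Aug 8; 4 mod 7 = 4, so Sunday + 4 = Thursday.

Thursday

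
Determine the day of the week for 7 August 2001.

Tuesday

Doomsday rule: the anchor day for the 2000s is Tuesday. For year 01: 1÷12 = 0 r 1, and 1÷4 = 0, so 0+1+0 = 1.
Tuesday + 1 ≡ Wednesday — that's 2001's doomsday.
In August the doomsday date is Aug 8.
Aug 7 is 1 day before Aug 8; 1 mod 7 = 1, so Wednesday − 1 = Tuesday.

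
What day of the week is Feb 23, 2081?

Sunday

January 1, 2081 is a Wednesday.
Jan 1, 2081 → Feb 1, 2081: 31 days (January has 31).
Feb 1, 2081 → Feb 23, 2081: 22 days.
Total: 53 days.
53 mod 7 = 4, so Wednesday + 4 = Sunday.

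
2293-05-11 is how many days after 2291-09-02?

617

Sep 2, 2291 → Sep 2, 2292: 366 days (Feb 29, 2292 is in that span).
Sep 2, 2292 → Oct 2, 2292: 30 days (September has 30).
Oct 2, 2292 → Nov 2, 2292: 31 days (October has 31).
Nov 2, 2292 → Dec 2, 2292: 30 days (November has 30).
Dec 2, 2292 → Jan 2, 2293: 31 days (December has 31).
Jan 2, 2293 → Feb 2, 2293: 31 days (January has 31).
Feb 2, 2293 → Mar 2, 2293: 28 days (February has 28).
Mar 2, 2293 → Apr 2, 2293: 31 days (March has 31).
Apr 2, 2293 → May 2, 2293: 30 days (April has 30).
May 2, 2293 → May 11, 2293: 9 days.
Total: 617 days.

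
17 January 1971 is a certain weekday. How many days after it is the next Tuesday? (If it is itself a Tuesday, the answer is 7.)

2

Jan 17, 1971 is a Sunday.
From Sunday to the next Tuesday is 2 days.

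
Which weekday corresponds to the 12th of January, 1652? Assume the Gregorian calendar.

Doomsday rule: the anchor day for the 1600s is Tuesday. For year 52: 52÷12 = 4 r 4, and 4÷4 = 1, so 4+4+1 = 9.
Tuesday + 9 ≡ Thursday — that's 1652's doomsday.
In January the doomsday date is Jan 4 (1652 is a leap year (divisible by 4)).
Jan 12 is 8 days after Jan 4; 8 mod 7 = 1, so Thursday + 1 = Friday.

Friday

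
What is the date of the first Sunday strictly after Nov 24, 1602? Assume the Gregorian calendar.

December 1, 1602

Nov 24, 1602 is a Sunday.
From Sunday to the next Sunday is 7 days.
Nov 24, 1602 + 7 = Dec 1, 1602.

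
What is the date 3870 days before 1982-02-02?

−365 (one year) → Feb 2, 1981 (3505 left).
−366 (one year; includes Feb 29, 1980) → Feb 2, 1980 (3139 left).
−365 (one year) → Feb 2, 1979 (2774 left).
−365 (one year) → Feb 2, 1978 (2409 left).
−365 (one year) → Feb 2, 1977 (2044 left).
−366 (one year; includes Feb 29, 1976) → Feb 2, 1976 (1678 left).
−365 (one year) → Feb 2, 1975 (1313 left).
−365 (one year) → Feb 2, 1974 (948 left).
−365 (one year) → Feb 2, 1973 (583 left).
−366 (one year; includes Feb 29, 1972) → Feb 2, 1972 (217 left).
−2 → Jan 31, 1972 (end of Jan, 31 days; 215 left).
−31 → Dec 31, 1971 (end of Dec, 31 days; 184 left).
−31 → Nov 30, 1971 (end of Nov, 30 days; 153 left).
−30 → Oct 31, 1971 (end of Oct, 31 days; 123 left).
−31 → Sep 30, 1971 (end of Sep, 30 days; 92 left).
−30 → Aug 31, 1971 (end of Aug, 31 days; 62 left).
−31 → Jul 31, 1971 (end of Jul, 31 days; 31 left).
−31 → Jun 30, 1971 (end of Jun, 30 days; 0 left).

June 30, 1971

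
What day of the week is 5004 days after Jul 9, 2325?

Wednesday

First find the weekday of Jul 9, 2325. Doomsday rule: the anchor day for the 2300s is Wednesday. For year 25: 25÷12 = 2 r 1, and 1÷4 = 0, so 2+1+0 = 3.
Wednesday + 3 ≡ Saturday — that's 2325's doomsday.
In July the doomsday date is Jul 11.
Jul 9 is 2 days before Jul 11; 2 mod 7 = 2, so Saturday − 2 = Thursday.
5004 mod 7 = 6, so 5004 days after a Thursday is Thursday + 6 = Wednesday.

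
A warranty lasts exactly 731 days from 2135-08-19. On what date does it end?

+366 (one year; includes Feb 29, 2136) → Aug 19, 2136 (365 left).
Aug has 31 days: +13 → Sep 1, 2136 (352 left).
Sep has 30 days: +30 → Oct 1, 2136 (322 left).
Oct has 31 days: +31 → Nov 1, 2136 (291 left).
Nov has 30 days: +30 → Dec 1, 2136 (261 left).
Dec has 31 days: +31 → Jan 1, 2137 (230 left).
Jan has 31 days: +31 → Feb 1, 2137 (199 left).
Feb has 28 days: +28 → Mar 1, 2137 (171 left).
Mar has 31 days: +31 → Apr 1, 2137 (140 left).
Apr has 30 days: +30 → May 1, 2137 (110 left).
May has 31 days: +31 → Jun 1, 2137 (79 left).
Jun has 30 days: +30 → Jul 1, 2137 (49 left).
Jul has 31 days: +31 → Aug 1, 2137 (18 left).
+18 → Aug 19, 2137.

August 19, 2137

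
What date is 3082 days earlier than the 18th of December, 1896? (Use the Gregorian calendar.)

−366 (one year; includes Feb 29, 1896) → Dec 18, 1895 (2716 left).
−365 (one year) → Dec 18, 1894 (2351 left).
−365 (one year) → Dec 18, 1893 (1986 left).
−365 (one year) → Dec 18, 1892 (1621 left).
−366 (one year; includes Feb 29, 1892) → Dec 18, 1891 (1255 left).
−365 (one year) → Dec 18, 1890 (890 left).
−365 (one year) → Dec 18, 1889 (525 left).
−365 (one year) → Dec 18, 1888 (160 left).
−18 → Nov 30, 1888 (end of Nov, 30 days; 142 left).
−30 → Oct 31, 1888 (end of Oct, 31 days; 112 left).
−31 → Sep 30, 1888 (end of Sep, 30 days; 81 left).
−30 → Aug 31, 1888 (end of Aug, 31 days; 51 left).
−31 → Jul 31, 1888 (end of Jul, 31 days; 20 left).
−20 → Jul 11, 1888.

July 11, 1888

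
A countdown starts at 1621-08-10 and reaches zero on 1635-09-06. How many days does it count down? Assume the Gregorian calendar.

Aug 10, 1621 → Aug 10, 1622: 365 days.
Aug 10, 1622 → Aug 10, 1623: 365 days.
Aug 10, 1623 → Aug 10, 1624: 366 days (Feb 29, 1624 is in that span).
Aug 10, 1624 → Aug 10, 1625: 365 days.
Aug 10, 1625 → Aug 10, 1626: 365 days.
Aug 10, 1626 → Aug 10, 1627: 365 days.
Aug 10, 1627 → Aug 10, 1628: 366 days (Feb 29, 1628 is in that span).
Aug 10, 1628 → Aug 10, 1629: 365 days.
Aug 10, 1629 → Aug 10, 1630: 365 days.
Aug 10, 1630 → Aug 10, 1631: 365 days.
Aug 10, 1631 → Aug 10, 1632: 366 days (Feb 29, 1632 is in that span).
Aug 10, 1632 → Aug 10, 1633: 365 days.
Aug 10, 1633 → Aug 10, 1634: 365 days.
Aug 10, 1634 → Sep 10, 1634: 31 days (August has 31).
Sep 10, 1634 → Oct 10, 1634: 30 days (September has 30).
Oct 10, 1634 → Nov 10, 1634: 31 days (October has 31).
Nov 10, 1634 → Dec 10, 1634: 30 days (November has 30).
Dec 10, 1634 → Jan 10, 1635: 31 days (December has 31).
Jan 10, 1635 → Feb 10, 1635: 31 days (January has 31).
Feb 10, 1635 → Mar 10, 1635: 28 days (February has 28).
Mar 10, 1635 → Apr 10, 1635: 31 days (March has 31).
Apr 10, 1635 → May 10, 1635: 30 days (April has 30).
May 10, 1635 → Jun 10, 1635: 31 days (May has 31).
Jun 10, 1635 → Jul 10, 1635: 30 days (June has 30).
Jul 10, 1635 → Aug 10, 1635: 31 days (July has 31).
Aug 10, 1635 → Sep 6, 1635: 27 days.
Total: 5140 days.

5140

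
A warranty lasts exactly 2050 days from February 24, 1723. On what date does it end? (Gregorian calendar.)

+365 (one year) → Feb 24, 1724 (1685 left).
+366 (one year; includes Feb 29, 1724) → Feb 24, 1725 (1319 left).
+365 (one year) → Feb 24, 1726 (954 left).
+365 (one year) → Feb 24, 1727 (589 left).
+365 (one year) → Feb 24, 1728 (224 left).
Feb has 29 days: +6 → Mar 1, 1728 (218 left).
Mar has 31 days: +31 → Apr 1, 1728 (187 left).
Apr has 30 days: +30 → May 1, 1728 (157 left).
May has 31 days: +31 → Jun 1, 1728 (126 left).
Jun has 30 days: +30 → Jul 1, 1728 (96 left).
Jul has 31 days: +31 → Aug 1, 1728 (65 left).
Aug has 31 days: +31 → Sep 1, 1728 (34 left).
Sep has 30 days: +30 → Oct 1, 1728 (4 left).
+4 → Oct 5, 1728.

October 5, 1728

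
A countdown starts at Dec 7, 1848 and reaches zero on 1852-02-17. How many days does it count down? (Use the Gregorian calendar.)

1167

Dec 7, 1848 → Dec 7, 1849: 365 days.
Dec 7, 1849 → Dec 7, 1850: 365 days.
Dec 7, 1850 → Dec 7, 1851: 365 days.
Dec 7, 1851 → Jan 7, 1852: 31 days (December has 31).
Jan 7, 1852 → Feb 7, 1852: 31 days (January has 31).
Feb 7, 1852 → Feb 17, 1852: 10 days.
Total: 1167 days.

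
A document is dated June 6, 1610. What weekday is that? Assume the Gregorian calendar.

Sunday

Doomsday rule: the anchor day for the 1600s is Tuesday. For year 10: 10÷12 = 0 r 10, and 10÷4 = 2, so 0+10+2 = 12.
Tuesday + 12 ≡ Sunday — that's 1610's doomsday.
In June the doomsday date is Jun 6.
Jun 6 is the doomsday itself: Sunday.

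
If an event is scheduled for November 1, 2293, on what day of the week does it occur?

Wednesday

Doomsday rule: the anchor day for the 2200s is Friday. For year 93: 93÷12 = 7 r 9, and 9÷4 = 2, so 7+9+2 = 18.
Friday + 18 ≡ Tuesday — that's 2293's doomsday.
In November the doomsday date is Nov 7.
Nov 1 is 6 days before Nov 7; 6 mod 7 = 6, so Tuesday − 6 = Wednesday.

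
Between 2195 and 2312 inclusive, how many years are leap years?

Multiples of 4 in [2195,2312]: 30.
Of those, multiples of 100: 2 (not leap unless ÷400).
Multiples of 400: 0.
Leap years = 30 − 2 + 0 = 28.

28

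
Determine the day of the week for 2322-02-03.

Doomsday rule: the anchor day for the 2300s is Wednesday. For year 22: 22÷12 = 1 r 10, and 10÷4 = 2, so 1+10+2 = 13.
Wednesday + 13 ≡ Tuesday — that's 2322's doomsday.
In February the doomsday date is Feb 28 (2322 is not a leap year).
Feb 3 is 25 days before Feb 28; 25 mod 7 = 4, so Tuesday − 4 = Friday.

Friday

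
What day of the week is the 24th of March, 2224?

Doomsday rule: the anchor day for the 2200s is Friday. For year 24: 24÷12 = 2 r 0, and 0÷4 = 0, so 2+0+0 = 2.
Friday + 2 ≡ Sunday — that's 2224's doomsday.
In March the doomsday date is Mar 14.
Mar 24 is 10 days after Mar 14; 10 mod 7 = 3, so Sunday + 3 = Wednesday.

Wednesday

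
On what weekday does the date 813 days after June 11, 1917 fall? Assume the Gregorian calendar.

Tuesday

First find the weekday of Jun 11, 1917. Doomsday rule: the anchor day for the 1900s is Wednesday. For year 17: 17÷12 = 1 r 5, and 5÷4 = 1, so 1+5+1 = 7.
Wednesday + 7 ≡ Wednesday — that's 1917's doomsday.
In June the doomsday date is Jun 6.
Jun 11 is 5 days after Jun 6; 5 mod 7 = 5, so Wednesday + 5 = Monday.
813 mod 7 = 1, so 813 days after a Monday is Monday + 1 = Tuesday.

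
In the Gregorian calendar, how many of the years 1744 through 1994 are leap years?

61

Multiples of 4 in [1744,1994]: 63.
Of those, multiples of 100: 2 (not leap unless ÷400).
Multiples of 400: 0.
Leap years = 63 − 2 + 0 = 61.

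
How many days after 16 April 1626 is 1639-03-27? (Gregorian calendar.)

Apr 16, 1626 → Apr 16, 1627: 365 days.
Apr 16, 1627 → Apr 16, 1628: 366 days (Feb 29, 1628 is in that span).
Apr 16, 1628 → Apr 16, 1629: 365 days.
Apr 16, 1629 → Apr 16, 1630: 365 days.
Apr 16, 1630 → Apr 16, 1631: 365 days.
Apr 16, 1631 → Apr 16, 1632: 366 days (Feb 29, 1632 is in that span).
Apr 16, 1632 → Apr 16, 1633: 365 days.
Apr 16, 1633 → Apr 16, 1634: 365 days.
Apr 16, 1634 → Apr 16, 1635: 365 days.
Apr 16, 1635 → Apr 16, 1636: 366 days (Feb 29, 1636 is in that span).
Apr 16, 1636 → Apr 16, 1637: 365 days.
Apr 16, 1637 → Apr 16, 1638: 365 days.
Apr 16, 1638 → May 16, 1638: 30 days (April has 30).
May 16, 1638 → Jun 16, 1638: 31 days (May has 31).
Jun 16, 1638 → Jul 16, 1638: 30 days (June has 30).
Jul 16, 1638 → Aug 16, 1638: 31 days (July has 31).
Aug 16, 1638 → Sep 16, 1638: 31 days (August has 31).
Sep 16, 1638 → Oct 16, 1638: 30 days (September has 30).
Oct 16, 1638 → Nov 16, 1638: 31 days (October has 31).
Nov 16, 1638 → Dec 16, 1638: 30 days (November has 30).
Dec 16, 1638 → Jan 16, 1639: 31 days (December has 31).
Jan 16, 1639 → Feb 16, 1639: 31 days (January has 31).
Feb 16, 1639 → Mar 16, 1639: 28 days (February has 28).
Mar 16, 1639 → Mar 27, 1639: 11 days.
Total: 4728 days.

4728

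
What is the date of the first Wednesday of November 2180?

November 1, 2180 is a Wednesday.
The first Wednesday is therefore November 1 (same day).

November 1, 2180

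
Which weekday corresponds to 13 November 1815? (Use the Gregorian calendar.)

Monday

January 1, 1815 is a Sunday.
Jan 1, 1815 → Feb 1, 1815: 31 days (January has 31).
Feb 1, 1815 → Mar 1, 1815: 28 days (February has 28).
Mar 1, 1815 → Apr 1, 1815: 31 days (March has 31).
Apr 1, 1815 → May 1, 1815: 30 days (April has 30).
May 1, 1815 → Jun 1, 1815: 31 days (May has 31).
Jun 1, 1815 → Jul 1, 1815: 30 days (June has 30).
Jul 1, 1815 → Aug 1, 1815: 31 days (July has 31).
Aug 1, 1815 → Sep 1, 1815: 31 days (August has 31).
Sep 1, 1815 → Oct 1, 1815: 30 days (September has 30).
Oct 1, 1815 → Nov 1, 1815: 31 days (October has 31).
Nov 1, 1815 → Nov 13, 1815: 12 days.
Total: 316 days.
316 mod 7 = 1, so Sunday + 1 = Monday.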